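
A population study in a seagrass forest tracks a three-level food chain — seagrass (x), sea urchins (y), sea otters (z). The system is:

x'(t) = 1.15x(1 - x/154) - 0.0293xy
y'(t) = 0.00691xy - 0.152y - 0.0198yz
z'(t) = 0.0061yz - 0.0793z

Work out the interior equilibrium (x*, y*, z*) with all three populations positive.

x* ≈ 103, y* ≈ 13, z* ≈ 28.3

From dz/dt = 0: 0.0061y* = 0.0793, so y* = 13.
From dx/dt = 0: 1.15(1 - x*/154) = 0.0293·13, giving x* = 154·(1 - 0.331) = 103.
From dy/dt = 0: 0.00691·103 - 0.152 = 0.0198z*, so z* = 0.56/0.0198 = 28.3.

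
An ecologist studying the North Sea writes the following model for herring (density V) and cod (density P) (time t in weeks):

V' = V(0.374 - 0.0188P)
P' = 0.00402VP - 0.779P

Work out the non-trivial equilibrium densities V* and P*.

V* ≈ 194, P* ≈ 19.9

Set dP/dt = 0 with P > 0: 0.00402V - 0.779 = 0, so V* = 0.779/0.00402 = 194.
Set dV/dt = 0 with V > 0: 0.374 - 0.0188P = 0, so P* = 0.374/0.0188 = 19.9.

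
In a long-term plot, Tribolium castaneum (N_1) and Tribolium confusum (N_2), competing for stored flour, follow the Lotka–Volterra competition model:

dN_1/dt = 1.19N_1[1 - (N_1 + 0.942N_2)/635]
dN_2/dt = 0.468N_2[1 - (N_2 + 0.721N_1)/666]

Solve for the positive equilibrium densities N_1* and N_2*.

N_1* ≈ 23.8, N_2* ≈ 649

Setting both brackets to zero gives the nullclines N_1 + 0.942N_2 = 635 and 0.721N_1 + N_2 = 666.
Substituting N_2 = 666 - 0.721N_1 into the first: N_1(1 - 0.942·0.721) = 635 - 0.942·666.
So N_1* = 7.63/0.321 = 23.8, and then N_2* = 666 - 0.721·23.8 = 649.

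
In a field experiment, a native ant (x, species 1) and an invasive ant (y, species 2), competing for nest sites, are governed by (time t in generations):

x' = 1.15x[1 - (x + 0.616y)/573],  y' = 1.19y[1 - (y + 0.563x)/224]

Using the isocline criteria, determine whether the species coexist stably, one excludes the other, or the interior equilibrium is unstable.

Compare the nullcline intercepts: K1/α12 = 573/0.616 = 930 > K2 = 224; K2/α21 = 224/0.563 = 398 < K1 = 573.
Since the inequalities point opposite ways, species 1 can invade but species 2 cannot.

species 1 excludes species 2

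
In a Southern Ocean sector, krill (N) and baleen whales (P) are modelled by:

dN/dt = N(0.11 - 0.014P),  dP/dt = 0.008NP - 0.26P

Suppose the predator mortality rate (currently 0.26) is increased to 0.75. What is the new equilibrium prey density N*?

At the interior fixed point, setting dP/dt = 0 with P > 0 fixes N* = (predator death rate)/(NP coefficient) — independent of the other coefficients.
With the change, N* = 0.75/0.008 = 93.8; it rises from 32.5.

N* ≈ 93.8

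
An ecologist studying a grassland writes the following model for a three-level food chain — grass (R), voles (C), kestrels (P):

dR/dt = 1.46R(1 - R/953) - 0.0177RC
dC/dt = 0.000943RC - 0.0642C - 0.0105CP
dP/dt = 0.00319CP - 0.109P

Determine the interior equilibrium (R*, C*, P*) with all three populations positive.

From dP/dt = 0: 0.00319C* = 0.109, so C* = 34.2.
From dR/dt = 0: 1.46(1 - R*/953) = 0.0177·34.2, giving R* = 953·(1 - 0.414) = 558.
From dC/dt = 0: 0.000943·558 - 0.0642 = 0.0105P*, so P* = 0.462/0.0105 = 44.

R* ≈ 558, C* ≈ 34.2, P* ≈ 44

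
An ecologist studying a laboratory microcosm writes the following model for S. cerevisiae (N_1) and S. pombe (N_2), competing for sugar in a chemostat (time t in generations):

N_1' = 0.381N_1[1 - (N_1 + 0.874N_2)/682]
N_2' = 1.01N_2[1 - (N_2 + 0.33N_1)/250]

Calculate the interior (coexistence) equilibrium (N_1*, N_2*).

N_1* ≈ 651, N_2* ≈ 35

Setting both brackets to zero gives the nullclines N_1 + 0.874N_2 = 682 and 0.33N_1 + N_2 = 250.
Substituting N_2 = 250 - 0.33N_1 into the first: N_1(1 - 0.874·0.33) = 682 - 0.874·250.
So N_1* = 464/0.712 = 651, and then N_2* = 250 - 0.33·651 = 35.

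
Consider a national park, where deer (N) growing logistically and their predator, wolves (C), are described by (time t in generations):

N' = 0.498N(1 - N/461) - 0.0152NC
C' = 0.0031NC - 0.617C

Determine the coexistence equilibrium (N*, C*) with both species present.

From dC/dt = 0 with C > 0: 0.0031N* = 0.617, so N* = 199.
Substitute into dN/dt = 0: 0.498(1 - 199/461) = 0.0152C*.
The bracket is 0.568, giving C* = 0.283/0.0152 = 18.6.

N* ≈ 199, C* ≈ 18.6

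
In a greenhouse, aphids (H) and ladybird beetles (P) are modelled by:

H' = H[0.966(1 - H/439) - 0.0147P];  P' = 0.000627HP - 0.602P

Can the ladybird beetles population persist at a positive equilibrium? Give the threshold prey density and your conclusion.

The predator equation gives dP/dt > 0 only when H > 0.602/0.000627 = 960.
Without the predator, H → K = 439. Since 439 < 960, the predator cannot invade.

Threshold H = 960; K < 960, so no, the predator goes extinct.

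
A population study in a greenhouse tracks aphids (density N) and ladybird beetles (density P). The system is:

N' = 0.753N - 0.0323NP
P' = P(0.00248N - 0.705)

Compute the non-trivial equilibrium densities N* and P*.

Set dP/dt = 0 with P > 0: 0.00248N - 0.705 = 0, so N* = 0.705/0.00248 = 284.
Set dN/dt = 0 with N > 0: 0.753 - 0.0323P = 0, so P* = 0.753/0.0323 = 23.3.

N* ≈ 284, P* ≈ 23.3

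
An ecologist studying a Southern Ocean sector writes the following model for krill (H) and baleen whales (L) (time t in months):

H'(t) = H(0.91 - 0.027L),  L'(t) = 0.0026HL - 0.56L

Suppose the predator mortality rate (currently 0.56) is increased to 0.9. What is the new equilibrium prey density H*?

H* ≈ 346

At the interior fixed point, setting dL/dt = 0 with L > 0 fixes H* = (predator death rate)/(HL coefficient) — independent of the other coefficients.
With the change, H* = 0.9/0.0026 = 346; it rises from 215.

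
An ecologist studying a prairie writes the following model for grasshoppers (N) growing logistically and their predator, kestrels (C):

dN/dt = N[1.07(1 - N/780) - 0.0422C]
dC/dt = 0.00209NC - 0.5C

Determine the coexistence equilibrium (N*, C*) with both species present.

From dC/dt = 0 with C > 0: 0.00209N* = 0.5, so N* = 239.
Substitute into dN/dt = 0: 1.07(1 - 239/780) = 0.0422C*.
The bracket is 0.693, giving C* = 0.742/0.0422 = 17.6.

N* ≈ 239, C* ≈ 17.6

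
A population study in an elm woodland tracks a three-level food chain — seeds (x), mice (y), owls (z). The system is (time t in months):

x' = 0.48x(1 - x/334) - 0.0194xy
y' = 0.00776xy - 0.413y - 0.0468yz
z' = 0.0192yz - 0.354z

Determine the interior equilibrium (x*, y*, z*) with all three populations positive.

From dz/dt = 0: 0.0192y* = 0.354, so y* = 18.4.
From dx/dt = 0: 0.48(1 - x*/334) = 0.0194·18.4, giving x* = 334·(1 - 0.745) = 85.1.
From dy/dt = 0: 0.00776·85.1 - 0.413 = 0.0468z*, so z* = 0.247/0.0468 = 5.29.

x* ≈ 85.1, y* ≈ 18.4, z* ≈ 5.29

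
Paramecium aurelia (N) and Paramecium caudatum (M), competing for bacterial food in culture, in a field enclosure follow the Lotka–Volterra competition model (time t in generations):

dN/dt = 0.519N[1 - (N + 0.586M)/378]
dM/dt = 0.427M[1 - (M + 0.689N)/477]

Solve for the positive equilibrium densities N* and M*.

N* ≈ 165, M* ≈ 363

Setting both brackets to zero gives the nullclines N + 0.586M = 378 and 0.689N + M = 477.
Substituting M = 477 - 0.689N into the first: N(1 - 0.586·0.689) = 378 - 0.586·477.
So N* = 98.5/0.596 = 165, and then M* = 477 - 0.689·165 = 363.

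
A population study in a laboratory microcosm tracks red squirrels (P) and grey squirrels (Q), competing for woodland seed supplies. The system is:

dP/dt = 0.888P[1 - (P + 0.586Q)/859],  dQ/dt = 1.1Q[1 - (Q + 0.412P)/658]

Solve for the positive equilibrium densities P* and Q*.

Setting both brackets to zero gives the nullclines P + 0.586Q = 859 and 0.412P + Q = 658.
Substituting Q = 658 - 0.412P into the first: P(1 - 0.586·0.412) = 859 - 0.586·658.
So P* = 473/0.759 = 624, and then Q* = 658 - 0.412·624 = 401.

P* ≈ 624, Q* ≈ 401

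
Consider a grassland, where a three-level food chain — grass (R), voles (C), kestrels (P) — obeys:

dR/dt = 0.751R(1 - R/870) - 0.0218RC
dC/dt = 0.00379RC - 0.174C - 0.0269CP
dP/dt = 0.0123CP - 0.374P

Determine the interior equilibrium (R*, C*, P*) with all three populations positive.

R* ≈ 102, C* ≈ 30.4, P* ≈ 7.92

From dP/dt = 0: 0.0123C* = 0.374, so C* = 30.4.
From dR/dt = 0: 0.751(1 - R*/870) = 0.0218·30.4, giving R* = 870·(1 - 0.883) = 102.
From dC/dt = 0: 0.00379·102 - 0.174 = 0.0269P*, so P* = 0.213/0.0269 = 7.92.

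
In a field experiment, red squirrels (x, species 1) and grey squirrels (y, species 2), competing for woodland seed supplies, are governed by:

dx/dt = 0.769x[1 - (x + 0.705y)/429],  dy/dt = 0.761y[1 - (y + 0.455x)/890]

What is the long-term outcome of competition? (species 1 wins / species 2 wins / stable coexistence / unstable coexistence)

Compare the nullcline intercepts: K1/α12 = 429/0.705 = 609 < K2 = 890; K2/α21 = 890/0.455 = 1960 > K1 = 429.
Since the inequalities point opposite ways, species 2 can invade but species 1 cannot.

species 2 excludes species 1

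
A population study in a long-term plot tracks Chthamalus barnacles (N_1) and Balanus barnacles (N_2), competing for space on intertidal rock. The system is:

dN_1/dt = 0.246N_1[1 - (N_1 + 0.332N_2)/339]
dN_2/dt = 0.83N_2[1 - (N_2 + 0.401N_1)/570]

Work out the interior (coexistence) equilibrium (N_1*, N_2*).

N_1* ≈ 173, N_2* ≈ 501

Setting both brackets to zero gives the nullclines N_1 + 0.332N_2 = 339 and 0.401N_1 + N_2 = 570.
Substituting N_2 = 570 - 0.401N_1 into the first: N_1(1 - 0.332·0.401) = 339 - 0.332·570.
So N_1* = 150/0.867 = 173, and then N_2* = 570 - 0.401·173 = 501.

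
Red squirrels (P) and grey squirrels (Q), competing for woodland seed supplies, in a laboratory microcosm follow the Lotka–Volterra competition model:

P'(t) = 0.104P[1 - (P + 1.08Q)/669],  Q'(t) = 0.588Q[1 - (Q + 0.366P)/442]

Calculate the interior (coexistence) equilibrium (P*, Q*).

P* ≈ 317, Q* ≈ 326

Setting both brackets to zero gives the nullclines P + 1.08Q = 669 and 0.366P + Q = 442.
Substituting Q = 442 - 0.366P into the first: P(1 - 1.08·0.366) = 669 - 1.08·442.
So P* = 192/0.605 = 317, and then Q* = 442 - 0.366·317 = 326.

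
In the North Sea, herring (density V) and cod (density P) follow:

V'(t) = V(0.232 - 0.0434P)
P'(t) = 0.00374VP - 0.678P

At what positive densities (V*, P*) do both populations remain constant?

V* ≈ 181, P* ≈ 5.35

Set dP/dt = 0 with P > 0: 0.00374V - 0.678 = 0, so V* = 0.678/0.00374 = 181.
Set dV/dt = 0 with V > 0: 0.232 - 0.0434P = 0, so P* = 0.232/0.0434 = 5.35.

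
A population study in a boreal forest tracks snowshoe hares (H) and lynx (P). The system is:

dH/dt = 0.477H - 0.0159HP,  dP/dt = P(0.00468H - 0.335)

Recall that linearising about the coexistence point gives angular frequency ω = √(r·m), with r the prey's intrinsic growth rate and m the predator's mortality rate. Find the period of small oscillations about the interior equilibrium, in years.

T ≈ 15.7 years

Here r = 0.477 and m = 0.335, so r·m = 0.16.
ω = √0.16 = 0.4 per year, hence T = 2π/ω ≈ 15.7 years.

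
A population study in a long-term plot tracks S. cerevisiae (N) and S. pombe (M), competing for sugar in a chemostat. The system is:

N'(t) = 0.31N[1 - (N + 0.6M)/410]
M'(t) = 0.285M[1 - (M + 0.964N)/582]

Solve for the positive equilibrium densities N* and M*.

Setting both brackets to zero gives the nullclines N + 0.6M = 410 and 0.964N + M = 582.
Substituting M = 582 - 0.964N into the first: N(1 - 0.6·0.964) = 410 - 0.6·582.
So N* = 60.8/0.422 = 144, and then M* = 582 - 0.964·144 = 443.

N* ≈ 144, M* ≈ 443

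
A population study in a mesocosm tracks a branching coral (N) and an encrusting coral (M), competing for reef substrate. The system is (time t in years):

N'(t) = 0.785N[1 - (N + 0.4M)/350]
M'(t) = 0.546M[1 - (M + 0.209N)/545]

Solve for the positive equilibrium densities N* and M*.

Setting both brackets to zero gives the nullclines N + 0.4M = 350 and 0.209N + M = 545.
Substituting M = 545 - 0.209N into the first: N(1 - 0.4·0.209) = 350 - 0.4·545.
So N* = 132/0.916 = 144, and then M* = 545 - 0.209·144 = 515.

N* ≈ 144, M* ≈ 515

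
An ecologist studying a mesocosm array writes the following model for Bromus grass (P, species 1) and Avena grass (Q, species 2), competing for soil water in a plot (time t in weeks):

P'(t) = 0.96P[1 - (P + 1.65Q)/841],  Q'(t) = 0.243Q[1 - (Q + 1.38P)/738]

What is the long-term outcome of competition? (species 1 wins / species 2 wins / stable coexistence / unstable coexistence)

Compare the nullcline intercepts: K1/α12 = 841/1.65 = 510 < K2 = 738; K2/α21 = 738/1.38 = 535 < K1 = 841.
Since both are reversed, neither can invade when rare; the interior point is a saddle.

unstable coexistence (outcome depends on initial conditions)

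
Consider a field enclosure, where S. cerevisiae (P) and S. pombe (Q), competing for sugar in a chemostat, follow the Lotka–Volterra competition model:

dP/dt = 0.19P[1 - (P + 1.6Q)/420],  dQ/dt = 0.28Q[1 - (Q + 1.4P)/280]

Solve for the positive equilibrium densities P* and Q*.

Setting both brackets to zero gives the nullclines P + 1.6Q = 420 and 1.4P + Q = 280.
Substituting Q = 280 - 1.4P into the first: P(1 - 1.6·1.4) = 420 - 1.6·280.
So P* = -28/-1.24 = 22.6, and then Q* = 280 - 1.4·22.6 = 248.

P* ≈ 22.6, Q* ≈ 248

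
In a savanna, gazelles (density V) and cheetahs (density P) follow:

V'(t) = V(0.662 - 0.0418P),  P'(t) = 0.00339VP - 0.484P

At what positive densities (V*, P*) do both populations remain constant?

Set dP/dt = 0 with P > 0: 0.00339V - 0.484 = 0, so V* = 0.484/0.00339 = 143.
Set dV/dt = 0 with V > 0: 0.662 - 0.0418P = 0, so P* = 0.662/0.0418 = 15.8.

V* ≈ 143, P* ≈ 15.8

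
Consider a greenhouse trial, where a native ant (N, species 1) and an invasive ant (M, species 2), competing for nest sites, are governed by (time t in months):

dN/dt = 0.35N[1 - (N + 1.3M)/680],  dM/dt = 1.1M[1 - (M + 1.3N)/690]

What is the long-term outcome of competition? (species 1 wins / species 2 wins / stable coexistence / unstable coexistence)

Compare the nullcline intercepts: K1/α12 = 680/1.3 = 523 < K2 = 690; K2/α21 = 690/1.3 = 531 < K1 = 680.
Since both are reversed, neither can invade when rare; the interior point is a saddle.

unstable coexistence (outcome depends on initial conditions)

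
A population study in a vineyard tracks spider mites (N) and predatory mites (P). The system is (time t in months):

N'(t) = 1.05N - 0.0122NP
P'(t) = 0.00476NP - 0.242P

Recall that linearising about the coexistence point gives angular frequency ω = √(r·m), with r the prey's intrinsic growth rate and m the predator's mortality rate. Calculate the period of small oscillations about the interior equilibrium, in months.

T ≈ 12.5 months

Here r = 1.05 and m = 0.242, so r·m = 0.254.
ω = √0.254 = 0.504 per month, hence T = 2π/ω ≈ 12.5 months.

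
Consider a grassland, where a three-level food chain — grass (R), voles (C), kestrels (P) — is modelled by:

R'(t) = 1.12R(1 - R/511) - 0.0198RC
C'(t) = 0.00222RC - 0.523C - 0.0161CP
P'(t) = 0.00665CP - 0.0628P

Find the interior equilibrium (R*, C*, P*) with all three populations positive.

R* ≈ 426, C* ≈ 9.44, P* ≈ 26.2

From dP/dt = 0: 0.00665C* = 0.0628, so C* = 9.44.
From dR/dt = 0: 1.12(1 - R*/511) = 0.0198·9.44, giving R* = 511·(1 - 0.167) = 426.
From dC/dt = 0: 0.00222·426 - 0.523 = 0.0161P*, so P* = 0.422/0.0161 = 26.2.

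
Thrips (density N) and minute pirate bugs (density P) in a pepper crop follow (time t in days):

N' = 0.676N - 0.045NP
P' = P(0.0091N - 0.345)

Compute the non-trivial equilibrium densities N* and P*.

N* ≈ 37.9, P* ≈ 15

Set dP/dt = 0 with P > 0: 0.0091N - 0.345 = 0, so N* = 0.345/0.0091 = 37.9.
Set dN/dt = 0 with N > 0: 0.676 - 0.045P = 0, so P* = 0.676/0.045 = 15.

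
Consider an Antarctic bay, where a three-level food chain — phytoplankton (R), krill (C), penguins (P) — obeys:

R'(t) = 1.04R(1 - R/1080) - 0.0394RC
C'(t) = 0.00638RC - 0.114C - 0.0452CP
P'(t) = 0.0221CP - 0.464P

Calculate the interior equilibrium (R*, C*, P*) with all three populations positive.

R* ≈ 221, C* ≈ 21, P* ≈ 28.7

From dP/dt = 0: 0.0221C* = 0.464, so C* = 21.
From dR/dt = 0: 1.04(1 - R*/1080) = 0.0394·21, giving R* = 1080·(1 - 0.795) = 221.
From dC/dt = 0: 0.00638·221 - 0.114 = 0.0452P*, so P* = 1.3/0.0452 = 28.7.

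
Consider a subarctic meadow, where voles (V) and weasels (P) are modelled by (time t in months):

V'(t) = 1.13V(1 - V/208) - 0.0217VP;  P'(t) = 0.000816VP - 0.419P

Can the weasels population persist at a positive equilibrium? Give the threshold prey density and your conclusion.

Threshold V = 513; K < 513, so no, the predator goes extinct.

The predator equation gives dP/dt > 0 only when V > 0.419/0.000816 = 513.
Without the predator, V → K = 208. Since 208 < 513, the predator cannot invade.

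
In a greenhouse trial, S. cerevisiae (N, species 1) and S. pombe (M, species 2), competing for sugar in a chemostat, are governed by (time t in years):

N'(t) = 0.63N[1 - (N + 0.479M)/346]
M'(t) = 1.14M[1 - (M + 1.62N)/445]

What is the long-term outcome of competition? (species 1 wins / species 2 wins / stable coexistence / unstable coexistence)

Compare the nullcline intercepts: K1/α12 = 346/0.479 = 722 > K2 = 445; K2/α21 = 445/1.62 = 275 < K1 = 346.
Since the inequalities point opposite ways, species 1 can invade but species 2 cannot.

species 1 excludes species 2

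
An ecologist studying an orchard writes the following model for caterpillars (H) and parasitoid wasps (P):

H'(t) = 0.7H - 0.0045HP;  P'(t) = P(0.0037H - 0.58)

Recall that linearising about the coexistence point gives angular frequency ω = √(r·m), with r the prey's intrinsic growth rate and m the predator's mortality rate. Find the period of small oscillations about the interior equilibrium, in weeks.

Here r = 0.7 and m = 0.58, so r·m = 0.406.
ω = √0.406 = 0.637 per week, hence T = 2π/ω ≈ 9.86 weeks.

T ≈ 9.86 weeks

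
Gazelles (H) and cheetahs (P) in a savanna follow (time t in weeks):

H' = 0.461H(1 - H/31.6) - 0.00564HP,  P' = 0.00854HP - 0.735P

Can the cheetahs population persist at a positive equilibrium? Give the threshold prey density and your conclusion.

Threshold H = 86.1; K < 86.1, so no, the predator goes extinct.

The predator equation gives dP/dt > 0 only when H > 0.735/0.00854 = 86.1.
Without the predator, H → K = 31.6. Since 31.6 < 86.1, the predator cannot invade.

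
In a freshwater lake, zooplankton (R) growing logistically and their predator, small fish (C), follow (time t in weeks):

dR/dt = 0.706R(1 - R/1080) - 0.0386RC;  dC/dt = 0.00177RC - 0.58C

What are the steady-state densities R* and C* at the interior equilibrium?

R* ≈ 328, C* ≈ 12.7

From dC/dt = 0 with C > 0: 0.00177R* = 0.58, so R* = 328.
Substitute into dR/dt = 0: 0.706(1 - 328/1080) = 0.0386C*.
The bracket is 0.697, giving C* = 0.492/0.0386 = 12.7.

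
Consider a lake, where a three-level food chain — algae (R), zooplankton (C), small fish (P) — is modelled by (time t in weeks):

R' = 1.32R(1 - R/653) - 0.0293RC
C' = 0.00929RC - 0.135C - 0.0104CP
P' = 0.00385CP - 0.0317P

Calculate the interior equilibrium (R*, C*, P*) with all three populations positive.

R* ≈ 534, C* ≈ 8.23, P* ≈ 464

From dP/dt = 0: 0.00385C* = 0.0317, so C* = 8.23.
From dR/dt = 0: 1.32(1 - R*/653) = 0.0293·8.23, giving R* = 653·(1 - 0.183) = 534.
From dC/dt = 0: 0.00929·534 - 0.135 = 0.0104P*, so P* = 4.82/0.0104 = 464.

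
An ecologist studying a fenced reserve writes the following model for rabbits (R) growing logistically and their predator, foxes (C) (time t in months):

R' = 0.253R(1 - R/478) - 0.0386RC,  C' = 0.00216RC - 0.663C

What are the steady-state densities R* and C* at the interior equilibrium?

From dC/dt = 0 with C > 0: 0.00216R* = 0.663, so R* = 307.
Substitute into dR/dt = 0: 0.253(1 - 307/478) = 0.0386C*.
The bracket is 0.358, giving C* = 0.0905/0.0386 = 2.35.

R* ≈ 307, C* ≈ 2.35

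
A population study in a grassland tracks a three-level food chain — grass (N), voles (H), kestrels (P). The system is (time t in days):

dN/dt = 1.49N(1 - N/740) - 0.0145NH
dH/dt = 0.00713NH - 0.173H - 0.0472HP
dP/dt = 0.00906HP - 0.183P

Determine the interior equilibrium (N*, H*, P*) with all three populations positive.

From dP/dt = 0: 0.00906H* = 0.183, so H* = 20.2.
From dN/dt = 0: 1.49(1 - N*/740) = 0.0145·20.2, giving N* = 740·(1 - 0.197) = 595.
From dH/dt = 0: 0.00713·595 - 0.173 = 0.0472P*, so P* = 4.07/0.0472 = 86.1.

N* ≈ 595, H* ≈ 20.2, P* ≈ 86.1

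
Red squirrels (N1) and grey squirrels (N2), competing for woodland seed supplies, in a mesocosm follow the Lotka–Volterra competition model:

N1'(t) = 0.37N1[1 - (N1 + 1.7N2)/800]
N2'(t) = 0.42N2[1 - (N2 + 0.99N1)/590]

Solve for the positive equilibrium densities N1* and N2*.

N1* ≈ 297, N2* ≈ 296

Setting both brackets to zero gives the nullclines N1 + 1.7N2 = 800 and 0.99N1 + N2 = 590.
Substituting N2 = 590 - 0.99N1 into the first: N1(1 - 1.7·0.99) = 800 - 1.7·590.
So N1* = -203/-0.683 = 297, and then N2* = 590 - 0.99·297 = 296.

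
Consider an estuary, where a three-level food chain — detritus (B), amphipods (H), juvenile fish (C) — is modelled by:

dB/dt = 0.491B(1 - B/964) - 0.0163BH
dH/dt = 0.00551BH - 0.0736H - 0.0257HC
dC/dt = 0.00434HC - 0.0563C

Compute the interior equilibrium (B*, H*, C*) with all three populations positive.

B* ≈ 549, H* ≈ 13, C* ≈ 115

From dC/dt = 0: 0.00434H* = 0.0563, so H* = 13.
From dB/dt = 0: 0.491(1 - B*/964) = 0.0163·13, giving B* = 964·(1 - 0.431) = 549.
From dH/dt = 0: 0.00551·549 - 0.0736 = 0.0257C*, so C* = 2.95/0.0257 = 115.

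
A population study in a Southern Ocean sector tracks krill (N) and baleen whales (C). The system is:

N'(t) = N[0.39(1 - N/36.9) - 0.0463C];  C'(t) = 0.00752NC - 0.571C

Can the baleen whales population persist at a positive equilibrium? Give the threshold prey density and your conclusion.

Threshold N = 75.9; K < 75.9, so no, the predator goes extinct.

The predator equation gives dC/dt > 0 only when N > 0.571/0.00752 = 75.9.
Without the predator, N → K = 36.9. Since 36.9 < 75.9, the predator cannot invade.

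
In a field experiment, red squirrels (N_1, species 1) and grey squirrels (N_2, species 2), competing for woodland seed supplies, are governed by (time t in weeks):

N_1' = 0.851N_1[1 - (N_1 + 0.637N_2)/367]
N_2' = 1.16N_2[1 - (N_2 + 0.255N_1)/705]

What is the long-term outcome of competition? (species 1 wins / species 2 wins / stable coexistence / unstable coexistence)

Compare the nullcline intercepts: K1/α12 = 367/0.637 = 576 < K2 = 705; K2/α21 = 705/0.255 = 2760 > K1 = 367.
Since the inequalities point opposite ways, species 2 can invade but species 1 cannot.

species 2 excludes species 1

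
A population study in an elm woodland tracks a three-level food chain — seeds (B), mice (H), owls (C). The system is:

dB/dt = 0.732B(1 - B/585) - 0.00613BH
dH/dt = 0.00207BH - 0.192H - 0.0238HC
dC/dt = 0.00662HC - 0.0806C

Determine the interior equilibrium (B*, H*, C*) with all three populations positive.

B* ≈ 525, H* ≈ 12.2, C* ≈ 37.6

From dC/dt = 0: 0.00662H* = 0.0806, so H* = 12.2.
From dB/dt = 0: 0.732(1 - B*/585) = 0.00613·12.2, giving B* = 585·(1 - 0.102) = 525.
From dH/dt = 0: 0.00207·525 - 0.192 = 0.0238C*, so C* = 0.895/0.0238 = 37.6.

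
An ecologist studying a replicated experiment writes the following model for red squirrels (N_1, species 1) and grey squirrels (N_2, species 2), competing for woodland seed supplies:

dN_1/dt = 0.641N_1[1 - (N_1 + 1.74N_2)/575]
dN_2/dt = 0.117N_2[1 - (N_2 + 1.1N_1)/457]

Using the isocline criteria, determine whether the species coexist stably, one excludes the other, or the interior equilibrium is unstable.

Compare the nullcline intercepts: K1/α12 = 575/1.74 = 330 < K2 = 457; K2/α21 = 457/1.1 = 415 < K1 = 575.
Since both are reversed, neither can invade when rare; the interior point is a saddle.

unstable coexistence (outcome depends on initial conditions)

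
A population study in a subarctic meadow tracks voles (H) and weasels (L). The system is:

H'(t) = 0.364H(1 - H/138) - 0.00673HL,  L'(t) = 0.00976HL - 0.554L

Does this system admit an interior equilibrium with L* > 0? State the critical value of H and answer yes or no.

The predator equation gives dL/dt > 0 only when H > 0.554/0.00976 = 56.8.
Without the predator, H → K = 138. Since 138 > 56.8, the predator can invade and persist.

Threshold H = 56.8; K > 56.8, so yes, the predator persists.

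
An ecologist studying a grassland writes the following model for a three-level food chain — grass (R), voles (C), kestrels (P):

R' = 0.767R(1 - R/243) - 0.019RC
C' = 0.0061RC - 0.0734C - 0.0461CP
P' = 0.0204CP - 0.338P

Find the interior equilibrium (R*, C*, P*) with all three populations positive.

From dP/dt = 0: 0.0204C* = 0.338, so C* = 16.6.
From dR/dt = 0: 0.767(1 - R*/243) = 0.019·16.6, giving R* = 243·(1 - 0.41) = 143.
From dC/dt = 0: 0.0061·143 - 0.0734 = 0.0461P*, so P* = 0.801/0.0461 = 17.4.

R* ≈ 143, C* ≈ 16.6, P* ≈ 17.4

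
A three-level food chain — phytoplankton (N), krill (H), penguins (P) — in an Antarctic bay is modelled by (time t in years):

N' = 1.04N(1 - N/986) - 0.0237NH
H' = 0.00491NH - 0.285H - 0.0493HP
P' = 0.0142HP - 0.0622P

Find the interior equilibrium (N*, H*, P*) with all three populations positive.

From dP/dt = 0: 0.0142H* = 0.0622, so H* = 4.38.
From dN/dt = 0: 1.04(1 - N*/986) = 0.0237·4.38, giving N* = 986·(1 - 0.0998) = 888.
From dH/dt = 0: 0.00491·888 - 0.285 = 0.0493P*, so P* = 4.07/0.0493 = 82.6.

N* ≈ 888, H* ≈ 4.38, P* ≈ 82.6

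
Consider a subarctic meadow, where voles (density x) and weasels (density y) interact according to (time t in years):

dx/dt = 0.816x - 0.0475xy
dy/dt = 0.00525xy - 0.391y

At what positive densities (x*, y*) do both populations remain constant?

x* ≈ 74.5, y* ≈ 17.2

Set dy/dt = 0 with y > 0: 0.00525x - 0.391 = 0, so x* = 0.391/0.00525 = 74.5.
Set dx/dt = 0 with x > 0: 0.816 - 0.0475y = 0, so y* = 0.816/0.0475 = 17.2.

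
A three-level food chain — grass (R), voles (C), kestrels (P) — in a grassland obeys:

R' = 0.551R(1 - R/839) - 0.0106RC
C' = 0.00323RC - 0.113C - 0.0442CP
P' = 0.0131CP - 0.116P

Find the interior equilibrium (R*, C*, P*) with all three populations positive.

R* ≈ 696, C* ≈ 8.85, P* ≈ 48.3

From dP/dt = 0: 0.0131C* = 0.116, so C* = 8.85.
From dR/dt = 0: 0.551(1 - R*/839) = 0.0106·8.85, giving R* = 839·(1 - 0.17) = 696.
From dC/dt = 0: 0.00323·696 - 0.113 = 0.0442P*, so P* = 2.14/0.0442 = 48.3.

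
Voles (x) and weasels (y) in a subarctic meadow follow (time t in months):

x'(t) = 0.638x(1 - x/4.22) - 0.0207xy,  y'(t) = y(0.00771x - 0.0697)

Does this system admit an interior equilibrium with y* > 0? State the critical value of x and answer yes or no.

The predator equation gives dy/dt > 0 only when x > 0.0697/0.00771 = 9.04.
Without the predator, x → K = 4.22. Since 4.22 < 9.04, the predator cannot invade.

Threshold x = 9.04; K < 9.04, so no, the predator goes extinct.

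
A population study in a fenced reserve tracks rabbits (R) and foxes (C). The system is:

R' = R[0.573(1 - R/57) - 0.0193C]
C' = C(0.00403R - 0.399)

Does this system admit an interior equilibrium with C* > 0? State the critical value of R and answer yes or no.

The predator equation gives dC/dt > 0 only when R > 0.399/0.00403 = 99.
Without the predator, R → K = 57. Since 57 < 99, the predator cannot invade.

Threshold R = 99; K < 99, so no, the predator goes extinct.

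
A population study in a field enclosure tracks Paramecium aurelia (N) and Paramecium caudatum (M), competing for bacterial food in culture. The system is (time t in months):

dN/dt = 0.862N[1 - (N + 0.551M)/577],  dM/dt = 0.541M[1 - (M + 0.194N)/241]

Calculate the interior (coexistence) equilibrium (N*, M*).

N* ≈ 497, M* ≈ 145

Setting both brackets to zero gives the nullclines N + 0.551M = 577 and 0.194N + M = 241.
Substituting M = 241 - 0.194N into the first: N(1 - 0.551·0.194) = 577 - 0.551·241.
So N* = 444/0.893 = 497, and then M* = 241 - 0.194·497 = 145.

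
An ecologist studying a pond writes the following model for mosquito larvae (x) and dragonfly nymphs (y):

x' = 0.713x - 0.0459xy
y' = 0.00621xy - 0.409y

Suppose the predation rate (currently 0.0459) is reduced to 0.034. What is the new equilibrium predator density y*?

At the interior fixed point, setting dx/dt = 0 with x > 0 fixes y* = (prey growth rate)/(xy coefficient) — independent of the other coefficients.
With the change, y* = 0.713/0.034 = 21; it rises from 15.5.

y* ≈ 21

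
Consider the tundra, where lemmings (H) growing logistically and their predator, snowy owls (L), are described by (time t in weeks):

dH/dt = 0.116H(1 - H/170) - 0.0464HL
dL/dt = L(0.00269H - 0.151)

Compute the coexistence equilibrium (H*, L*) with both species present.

From dL/dt = 0 with L > 0: 0.00269H* = 0.151, so H* = 56.1.
Substitute into dH/dt = 0: 0.116(1 - 56.1/170) = 0.0464L*.
The bracket is 0.67, giving L* = 0.0777/0.0464 = 1.67.

H* ≈ 56.1, L* ≈ 1.67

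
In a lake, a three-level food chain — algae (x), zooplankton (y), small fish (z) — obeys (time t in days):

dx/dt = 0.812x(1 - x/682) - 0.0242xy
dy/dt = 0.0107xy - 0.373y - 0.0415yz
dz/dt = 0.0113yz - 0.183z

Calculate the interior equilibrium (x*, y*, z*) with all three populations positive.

From dz/dt = 0: 0.0113y* = 0.183, so y* = 16.2.
From dx/dt = 0: 0.812(1 - x*/682) = 0.0242·16.2, giving x* = 682·(1 - 0.483) = 353.
From dy/dt = 0: 0.0107·353 - 0.373 = 0.0415z*, so z* = 3.4/0.0415 = 82.

x* ≈ 353, y* ≈ 16.2, z* ≈ 82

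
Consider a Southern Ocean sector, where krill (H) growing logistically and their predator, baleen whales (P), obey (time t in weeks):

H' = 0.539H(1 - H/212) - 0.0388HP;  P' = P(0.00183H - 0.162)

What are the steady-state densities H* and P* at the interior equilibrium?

H* ≈ 88.5, P* ≈ 8.09

From dP/dt = 0 with P > 0: 0.00183H* = 0.162, so H* = 88.5.
Substitute into dH/dt = 0: 0.539(1 - 88.5/212) = 0.0388P*.
The bracket is 0.582, giving P* = 0.314/0.0388 = 8.09.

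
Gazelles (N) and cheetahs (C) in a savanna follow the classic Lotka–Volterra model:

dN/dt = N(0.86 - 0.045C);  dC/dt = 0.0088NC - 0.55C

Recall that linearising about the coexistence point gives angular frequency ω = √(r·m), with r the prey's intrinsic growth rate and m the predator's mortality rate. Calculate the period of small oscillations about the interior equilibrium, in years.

Here r = 0.86 and m = 0.55, so r·m = 0.473.
ω = √0.473 = 0.688 per year, hence T = 2π/ω ≈ 9.14 years.

T ≈ 9.14 years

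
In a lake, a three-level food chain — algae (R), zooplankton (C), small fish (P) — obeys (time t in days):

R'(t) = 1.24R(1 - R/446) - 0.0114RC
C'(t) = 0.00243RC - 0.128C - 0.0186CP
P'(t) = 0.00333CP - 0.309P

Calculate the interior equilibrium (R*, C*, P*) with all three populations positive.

From dP/dt = 0: 0.00333C* = 0.309, so C* = 92.8.
From dR/dt = 0: 1.24(1 - R*/446) = 0.0114·92.8, giving R* = 446·(1 - 0.853) = 65.5.
From dC/dt = 0: 0.00243·65.5 - 0.128 = 0.0186P*, so P* = 0.0312/0.0186 = 1.68.

R* ≈ 65.5, C* ≈ 92.8, P* ≈ 1.68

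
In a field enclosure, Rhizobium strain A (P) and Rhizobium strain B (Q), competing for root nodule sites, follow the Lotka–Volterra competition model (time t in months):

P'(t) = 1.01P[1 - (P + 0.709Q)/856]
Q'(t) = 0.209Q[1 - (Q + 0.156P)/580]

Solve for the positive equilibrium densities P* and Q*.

Setting both brackets to zero gives the nullclines P + 0.709Q = 856 and 0.156P + Q = 580.
Substituting Q = 580 - 0.156P into the first: P(1 - 0.709·0.156) = 856 - 0.709·580.
So P* = 445/0.889 = 500, and then Q* = 580 - 0.156·500 = 502.

P* ≈ 500, Q* ≈ 502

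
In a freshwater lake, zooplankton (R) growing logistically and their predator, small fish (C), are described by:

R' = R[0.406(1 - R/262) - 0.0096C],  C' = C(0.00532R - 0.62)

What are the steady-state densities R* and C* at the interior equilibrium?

R* ≈ 117, C* ≈ 23.5

From dC/dt = 0 with C > 0: 0.00532R* = 0.62, so R* = 117.
Substitute into dR/dt = 0: 0.406(1 - 117/262) = 0.0096C*.
The bracket is 0.555, giving C* = 0.225/0.0096 = 23.5.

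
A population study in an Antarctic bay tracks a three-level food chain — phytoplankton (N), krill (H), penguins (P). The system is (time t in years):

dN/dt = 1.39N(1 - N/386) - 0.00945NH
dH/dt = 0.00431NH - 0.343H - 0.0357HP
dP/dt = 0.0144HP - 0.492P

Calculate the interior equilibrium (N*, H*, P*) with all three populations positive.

From dP/dt = 0: 0.0144H* = 0.492, so H* = 34.2.
From dN/dt = 0: 1.39(1 - N*/386) = 0.00945·34.2, giving N* = 386·(1 - 0.232) = 296.
From dH/dt = 0: 0.00431·296 - 0.343 = 0.0357P*, so P* = 0.934/0.0357 = 26.2.

N* ≈ 296, H* ≈ 34.2, P* ≈ 26.2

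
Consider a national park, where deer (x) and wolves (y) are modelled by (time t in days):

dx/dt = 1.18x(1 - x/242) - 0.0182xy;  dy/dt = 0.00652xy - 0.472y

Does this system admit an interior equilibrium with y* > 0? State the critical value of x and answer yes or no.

The predator equation gives dy/dt > 0 only when x > 0.472/0.00652 = 72.4.
Without the predator, x → K = 242. Since 242 > 72.4, the predator can invade and persist.

Threshold x = 72.4; K > 72.4, so yes, the predator persists.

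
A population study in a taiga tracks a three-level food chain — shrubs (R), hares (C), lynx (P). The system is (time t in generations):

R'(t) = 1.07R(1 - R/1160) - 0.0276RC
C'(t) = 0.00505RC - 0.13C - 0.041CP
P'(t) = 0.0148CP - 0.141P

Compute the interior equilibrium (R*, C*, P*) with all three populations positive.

From dP/dt = 0: 0.0148C* = 0.141, so C* = 9.53.
From dR/dt = 0: 1.07(1 - R*/1160) = 0.0276·9.53, giving R* = 1160·(1 - 0.246) = 875.
From dC/dt = 0: 0.00505·875 - 0.13 = 0.041P*, so P* = 4.29/0.041 = 105.

R* ≈ 875, C* ≈ 9.53, P* ≈ 105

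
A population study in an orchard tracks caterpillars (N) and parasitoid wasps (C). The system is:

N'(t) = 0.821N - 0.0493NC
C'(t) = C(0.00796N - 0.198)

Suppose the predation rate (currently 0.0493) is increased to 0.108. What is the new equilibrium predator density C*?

C* ≈ 7.6

At the interior fixed point, setting dN/dt = 0 with N > 0 fixes C* = (prey growth rate)/(NC coefficient) — independent of the other coefficients.
With the change, C* = 0.821/0.108 = 7.6; it falls from 16.7.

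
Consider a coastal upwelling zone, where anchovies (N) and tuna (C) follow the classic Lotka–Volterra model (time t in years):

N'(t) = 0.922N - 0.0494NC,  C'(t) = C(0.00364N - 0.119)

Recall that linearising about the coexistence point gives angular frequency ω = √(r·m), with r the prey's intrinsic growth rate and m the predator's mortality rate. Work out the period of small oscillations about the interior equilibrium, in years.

Here r = 0.922 and m = 0.119, so r·m = 0.11.
ω = √0.11 = 0.331 per year, hence T = 2π/ω ≈ 19 years.

T ≈ 19 years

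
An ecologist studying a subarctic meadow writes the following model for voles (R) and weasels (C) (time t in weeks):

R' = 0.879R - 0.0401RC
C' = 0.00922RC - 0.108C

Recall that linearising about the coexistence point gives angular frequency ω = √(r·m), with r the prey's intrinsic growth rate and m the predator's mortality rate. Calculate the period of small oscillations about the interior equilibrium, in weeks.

T ≈ 20.4 weeks

Here r = 0.879 and m = 0.108, so r·m = 0.0949.
ω = √0.0949 = 0.308 per week, hence T = 2π/ω ≈ 20.4 weeks.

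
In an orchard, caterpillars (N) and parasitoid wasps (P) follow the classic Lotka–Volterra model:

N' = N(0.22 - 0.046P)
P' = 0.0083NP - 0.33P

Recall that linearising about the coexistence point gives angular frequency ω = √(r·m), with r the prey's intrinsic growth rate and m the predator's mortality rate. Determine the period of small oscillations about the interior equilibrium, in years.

T ≈ 23.3 years

Here r = 0.22 and m = 0.33, so r·m = 0.0726.
ω = √0.0726 = 0.269 per year, hence T = 2π/ω ≈ 23.3 years.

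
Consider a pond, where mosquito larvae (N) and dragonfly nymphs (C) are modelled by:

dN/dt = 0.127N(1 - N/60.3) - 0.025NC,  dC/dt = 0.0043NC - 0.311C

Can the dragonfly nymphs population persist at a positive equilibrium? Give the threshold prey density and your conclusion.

The predator equation gives dC/dt > 0 only when N > 0.311/0.0043 = 72.3.
Without the predator, N → K = 60.3. Since 60.3 < 72.3, the predator cannot invade.

Threshold N = 72.3; K < 72.3, so no, the predator goes extinct.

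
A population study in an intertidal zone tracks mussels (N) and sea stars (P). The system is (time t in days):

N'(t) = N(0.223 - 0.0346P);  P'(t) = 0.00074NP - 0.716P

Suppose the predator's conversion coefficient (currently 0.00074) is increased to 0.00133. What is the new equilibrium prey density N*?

N* ≈ 538

At the interior fixed point, setting dP/dt = 0 with P > 0 fixes N* = (predator death rate)/(NP coefficient) — independent of the other coefficients.
With the change, N* = 0.716/0.00133 = 538; it falls from 968.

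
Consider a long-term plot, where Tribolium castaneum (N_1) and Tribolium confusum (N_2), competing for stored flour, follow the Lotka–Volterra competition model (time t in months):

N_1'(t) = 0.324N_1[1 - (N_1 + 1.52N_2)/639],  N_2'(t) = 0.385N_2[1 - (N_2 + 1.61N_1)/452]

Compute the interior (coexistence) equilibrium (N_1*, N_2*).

N_1* ≈ 33.2, N_2* ≈ 399

Setting both brackets to zero gives the nullclines N_1 + 1.52N_2 = 639 and 1.61N_1 + N_2 = 452.
Substituting N_2 = 452 - 1.61N_1 into the first: N_1(1 - 1.52·1.61) = 639 - 1.52·452.
So N_1* = -48/-1.45 = 33.2, and then N_2* = 452 - 1.61·33.2 = 399.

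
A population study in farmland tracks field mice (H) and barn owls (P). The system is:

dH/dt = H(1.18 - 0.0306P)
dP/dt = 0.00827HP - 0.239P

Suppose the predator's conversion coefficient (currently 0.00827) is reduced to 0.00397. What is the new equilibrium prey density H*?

H* ≈ 60.2

At the interior fixed point, setting dP/dt = 0 with P > 0 fixes H* = (predator death rate)/(HP coefficient) — independent of the other coefficients.
With the change, H* = 0.239/0.00397 = 60.2; it rises from 28.9.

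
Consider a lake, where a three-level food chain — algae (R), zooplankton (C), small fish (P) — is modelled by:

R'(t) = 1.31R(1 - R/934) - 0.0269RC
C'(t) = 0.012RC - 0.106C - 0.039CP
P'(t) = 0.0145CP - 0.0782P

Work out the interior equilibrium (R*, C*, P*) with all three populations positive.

R* ≈ 831, C* ≈ 5.39, P* ≈ 253

From dP/dt = 0: 0.0145C* = 0.0782, so C* = 5.39.
From dR/dt = 0: 1.31(1 - R*/934) = 0.0269·5.39, giving R* = 934·(1 - 0.111) = 831.
From dC/dt = 0: 0.012·831 - 0.106 = 0.039P*, so P* = 9.86/0.039 = 253.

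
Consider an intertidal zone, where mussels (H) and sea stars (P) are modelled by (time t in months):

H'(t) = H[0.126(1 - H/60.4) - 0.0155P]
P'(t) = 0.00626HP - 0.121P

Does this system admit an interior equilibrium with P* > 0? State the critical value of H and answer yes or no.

Threshold H = 19.3; K > 19.3, so yes, the predator persists.

The predator equation gives dP/dt > 0 only when H > 0.121/0.00626 = 19.3.
Without the predator, H → K = 60.4. Since 60.4 > 19.3, the predator can invade and persist.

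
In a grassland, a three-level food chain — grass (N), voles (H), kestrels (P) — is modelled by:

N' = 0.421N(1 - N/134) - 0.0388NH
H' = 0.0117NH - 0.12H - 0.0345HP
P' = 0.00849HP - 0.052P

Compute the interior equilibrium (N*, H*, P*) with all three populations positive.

N* ≈ 58.4, H* ≈ 6.12, P* ≈ 16.3

From dP/dt = 0: 0.00849H* = 0.052, so H* = 6.12.
From dN/dt = 0: 0.421(1 - N*/134) = 0.0388·6.12, giving N* = 134·(1 - 0.564) = 58.4.
From dH/dt = 0: 0.0117·58.4 - 0.12 = 0.0345P*, so P* = 0.563/0.0345 = 16.3.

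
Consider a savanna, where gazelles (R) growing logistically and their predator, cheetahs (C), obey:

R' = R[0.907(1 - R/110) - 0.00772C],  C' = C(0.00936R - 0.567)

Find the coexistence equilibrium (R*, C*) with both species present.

R* ≈ 60.6, C* ≈ 52.8

From dC/dt = 0 with C > 0: 0.00936R* = 0.567, so R* = 60.6.
Substitute into dR/dt = 0: 0.907(1 - 60.6/110) = 0.00772C*.
The bracket is 0.449, giving C* = 0.408/0.00772 = 52.8.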